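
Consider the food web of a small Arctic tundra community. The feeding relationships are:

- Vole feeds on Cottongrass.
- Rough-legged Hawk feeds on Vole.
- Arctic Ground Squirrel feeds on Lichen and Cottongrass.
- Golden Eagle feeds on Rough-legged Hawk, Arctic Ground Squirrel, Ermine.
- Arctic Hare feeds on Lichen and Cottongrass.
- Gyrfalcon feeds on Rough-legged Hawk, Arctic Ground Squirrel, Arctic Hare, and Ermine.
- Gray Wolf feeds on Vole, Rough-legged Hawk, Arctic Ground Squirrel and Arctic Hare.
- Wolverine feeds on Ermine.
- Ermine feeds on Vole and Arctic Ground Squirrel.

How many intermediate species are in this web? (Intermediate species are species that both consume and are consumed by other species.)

Intermediate species (has both prey and predators): Arctic Hare, Arctic Ground Squirrel, Vole, Ermine, Rough-legged Hawk.
Count: 5.

5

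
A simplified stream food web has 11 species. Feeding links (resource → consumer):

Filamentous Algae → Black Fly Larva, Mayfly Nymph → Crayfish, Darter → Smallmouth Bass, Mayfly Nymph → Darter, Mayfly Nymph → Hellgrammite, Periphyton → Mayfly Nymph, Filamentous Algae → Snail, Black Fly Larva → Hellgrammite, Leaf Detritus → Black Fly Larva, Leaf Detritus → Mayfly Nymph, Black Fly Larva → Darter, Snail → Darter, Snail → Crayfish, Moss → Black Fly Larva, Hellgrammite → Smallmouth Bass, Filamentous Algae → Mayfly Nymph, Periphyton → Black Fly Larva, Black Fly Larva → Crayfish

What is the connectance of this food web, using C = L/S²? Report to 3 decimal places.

The web has S = 11 species and L = 18 feeding links.
C = L / S² = 18 / 121 = 0.1488 ≈ 0.149.

C = 0.149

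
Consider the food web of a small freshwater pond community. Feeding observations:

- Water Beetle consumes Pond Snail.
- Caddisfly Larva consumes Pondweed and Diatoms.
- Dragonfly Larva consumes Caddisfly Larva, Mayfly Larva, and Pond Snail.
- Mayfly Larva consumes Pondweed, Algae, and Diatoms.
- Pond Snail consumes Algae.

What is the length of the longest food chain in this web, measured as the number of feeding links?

2 links

One longest chain: Diatoms → Caddisfly Larva → Dragonfly Larva.
It has 3 species and 2 links.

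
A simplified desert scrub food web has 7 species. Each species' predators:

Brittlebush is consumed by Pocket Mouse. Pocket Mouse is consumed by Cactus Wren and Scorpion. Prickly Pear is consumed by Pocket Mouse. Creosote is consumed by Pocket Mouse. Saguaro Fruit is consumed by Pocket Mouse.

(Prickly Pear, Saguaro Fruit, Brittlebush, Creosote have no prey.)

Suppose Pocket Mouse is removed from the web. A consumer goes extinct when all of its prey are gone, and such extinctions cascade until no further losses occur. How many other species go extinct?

2

Remove Pocket Mouse.
Round 1: Scorpion (all prey gone), Cactus Wren (all prey gone) → extinct.
No further losses. Total secondary extinctions: 2.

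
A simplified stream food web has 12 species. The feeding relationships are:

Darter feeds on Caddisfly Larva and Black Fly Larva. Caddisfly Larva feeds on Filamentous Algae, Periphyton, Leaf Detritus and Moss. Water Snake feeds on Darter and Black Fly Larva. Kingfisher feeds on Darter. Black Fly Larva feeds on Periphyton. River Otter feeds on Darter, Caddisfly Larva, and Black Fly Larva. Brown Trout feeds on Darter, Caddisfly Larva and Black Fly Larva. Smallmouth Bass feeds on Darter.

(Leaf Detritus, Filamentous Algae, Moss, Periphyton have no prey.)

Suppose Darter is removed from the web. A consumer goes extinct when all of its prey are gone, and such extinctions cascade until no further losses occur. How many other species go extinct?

2

Remove Darter.
Round 1: Smallmouth Bass (all prey gone), Kingfisher (all prey gone) → extinct.
No further losses. Total secondary extinctions: 2.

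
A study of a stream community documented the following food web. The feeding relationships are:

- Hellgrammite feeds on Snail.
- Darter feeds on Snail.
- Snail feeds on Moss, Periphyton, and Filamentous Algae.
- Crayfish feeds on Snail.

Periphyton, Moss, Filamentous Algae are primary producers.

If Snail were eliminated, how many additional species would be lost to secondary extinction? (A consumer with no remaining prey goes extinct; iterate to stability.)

Remove Snail.
Round 1: Hellgrammite (all prey gone), Crayfish (all prey gone), Darter (all prey gone) → extinct.
No further losses. Total secondary extinctions: 3.

3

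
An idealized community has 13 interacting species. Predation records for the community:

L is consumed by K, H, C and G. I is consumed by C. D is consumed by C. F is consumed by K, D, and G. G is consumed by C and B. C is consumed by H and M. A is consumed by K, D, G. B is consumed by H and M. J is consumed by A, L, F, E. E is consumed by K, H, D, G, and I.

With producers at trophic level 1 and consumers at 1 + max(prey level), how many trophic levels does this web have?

5

Producers (level 1): J.
J → A → D → C → H gives H level 5.
No species has a prey at level 5, so no species reaches level 6.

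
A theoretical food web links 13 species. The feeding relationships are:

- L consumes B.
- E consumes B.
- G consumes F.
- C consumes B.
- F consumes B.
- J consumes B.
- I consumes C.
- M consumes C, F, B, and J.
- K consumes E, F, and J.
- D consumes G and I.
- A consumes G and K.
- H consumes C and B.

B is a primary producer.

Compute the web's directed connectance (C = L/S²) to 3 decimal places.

C = 0.118

The web has S = 13 species and L = 20 feeding links.
C = L / S² = 20 / 169 = 0.1183 ≈ 0.118.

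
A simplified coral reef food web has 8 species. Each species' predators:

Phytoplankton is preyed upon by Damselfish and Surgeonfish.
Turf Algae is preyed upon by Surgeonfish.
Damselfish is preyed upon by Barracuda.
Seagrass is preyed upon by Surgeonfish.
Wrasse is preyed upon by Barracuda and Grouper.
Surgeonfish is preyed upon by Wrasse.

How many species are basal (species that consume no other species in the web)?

Basal species (no prey listed): Turf Algae, Phytoplankton, Seagrass.
Count: 3.

3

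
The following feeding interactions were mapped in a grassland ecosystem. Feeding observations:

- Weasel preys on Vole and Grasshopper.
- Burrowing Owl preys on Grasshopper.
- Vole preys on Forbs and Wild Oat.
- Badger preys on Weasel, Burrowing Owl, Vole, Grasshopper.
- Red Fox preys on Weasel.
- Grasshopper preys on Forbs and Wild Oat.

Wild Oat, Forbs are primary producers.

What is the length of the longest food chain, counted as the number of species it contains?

One longest chain: Wild Oat → Grasshopper → Burrowing Owl → Badger.
It has 4 species and 3 links.

4 species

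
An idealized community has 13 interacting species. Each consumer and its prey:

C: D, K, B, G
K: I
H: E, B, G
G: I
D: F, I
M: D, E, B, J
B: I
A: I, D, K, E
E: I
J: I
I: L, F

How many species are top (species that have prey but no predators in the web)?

Top species (has prey, but nothing eats it): M, A, H, C.
Count: 4.

4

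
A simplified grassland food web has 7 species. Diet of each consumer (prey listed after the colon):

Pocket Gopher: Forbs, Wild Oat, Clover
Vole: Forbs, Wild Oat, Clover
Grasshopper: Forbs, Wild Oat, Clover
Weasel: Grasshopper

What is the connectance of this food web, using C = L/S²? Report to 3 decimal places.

The web has S = 7 species and L = 10 feeding links.
C = L / S² = 10 / 49 = 0.2041 ≈ 0.204.

C = 0.204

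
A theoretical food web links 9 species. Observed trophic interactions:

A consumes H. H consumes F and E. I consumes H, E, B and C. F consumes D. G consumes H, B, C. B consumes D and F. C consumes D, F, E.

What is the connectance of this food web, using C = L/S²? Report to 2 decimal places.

C = 0.20

The web has S = 9 species and L = 16 feeding links.
C = L / S² = 16 / 81 = 0.1975 ≈ 0.20.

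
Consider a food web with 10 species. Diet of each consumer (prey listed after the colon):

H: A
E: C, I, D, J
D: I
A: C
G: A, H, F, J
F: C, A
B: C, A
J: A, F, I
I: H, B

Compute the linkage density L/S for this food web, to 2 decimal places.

L/S = 2.00

There are L = 20 links among S = 10 species.
L/S = 20/10 = 2.0000 ≈ 2.00.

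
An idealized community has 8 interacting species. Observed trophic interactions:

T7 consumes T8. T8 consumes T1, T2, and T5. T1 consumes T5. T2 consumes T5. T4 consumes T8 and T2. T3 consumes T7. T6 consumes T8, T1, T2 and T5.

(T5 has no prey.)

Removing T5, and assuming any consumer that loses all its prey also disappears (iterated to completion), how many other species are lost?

7

Remove T5.
Round 1: T2 (all prey gone), T1 (all prey gone) → extinct.
Round 2: T8 (all prey gone) → extinct.
Round 3: T6 (all prey gone), T4 (all prey gone), T7 (all prey gone) → extinct.
Round 4: T3 (all prey gone) → extinct.
No further losses. Total secondary extinctions: 7.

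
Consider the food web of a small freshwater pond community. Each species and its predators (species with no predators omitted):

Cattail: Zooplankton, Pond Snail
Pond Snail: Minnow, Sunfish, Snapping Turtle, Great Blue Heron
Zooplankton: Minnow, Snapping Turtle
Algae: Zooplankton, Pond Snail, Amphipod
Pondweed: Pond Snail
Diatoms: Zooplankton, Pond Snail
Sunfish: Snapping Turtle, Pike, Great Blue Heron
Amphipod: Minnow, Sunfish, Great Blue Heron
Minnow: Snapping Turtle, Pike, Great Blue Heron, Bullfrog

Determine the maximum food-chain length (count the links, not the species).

3 links

One longest chain: Algae → Pond Snail → Sunfish → Snapping Turtle.
It has 4 species and 3 links.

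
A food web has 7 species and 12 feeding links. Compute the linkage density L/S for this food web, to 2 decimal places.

There are L = 12 links among S = 7 species.
L/S = 12/7 = 1.7143 ≈ 1.71.

L/S = 1.71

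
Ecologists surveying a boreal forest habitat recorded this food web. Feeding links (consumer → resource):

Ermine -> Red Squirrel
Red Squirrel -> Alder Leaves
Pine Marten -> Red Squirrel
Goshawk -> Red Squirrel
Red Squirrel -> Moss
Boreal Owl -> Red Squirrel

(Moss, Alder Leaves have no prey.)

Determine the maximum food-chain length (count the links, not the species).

2 links

One longest chain: Moss → Red Squirrel → Boreal Owl.
It has 3 species and 2 links.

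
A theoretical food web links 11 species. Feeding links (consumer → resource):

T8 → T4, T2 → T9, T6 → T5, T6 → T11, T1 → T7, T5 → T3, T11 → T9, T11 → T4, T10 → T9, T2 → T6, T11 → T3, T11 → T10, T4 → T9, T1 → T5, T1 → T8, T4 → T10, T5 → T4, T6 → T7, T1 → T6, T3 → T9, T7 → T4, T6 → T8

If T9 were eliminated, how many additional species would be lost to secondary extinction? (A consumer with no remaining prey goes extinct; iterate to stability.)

10

Remove T9.
Round 1: T10 (all prey gone), T3 (all prey gone) → extinct.
Round 2: T4 (all prey gone) → extinct.
Round 3: T8 (all prey gone), T5 (all prey gone), T7 (all prey gone), T11 (all prey gone) → extinct.
Round 4: T6 (all prey gone) → extinct.
Round 5: T1 (all prey gone), T2 (all prey gone) → extinct.
No further losses. Total secondary extinctions: 10.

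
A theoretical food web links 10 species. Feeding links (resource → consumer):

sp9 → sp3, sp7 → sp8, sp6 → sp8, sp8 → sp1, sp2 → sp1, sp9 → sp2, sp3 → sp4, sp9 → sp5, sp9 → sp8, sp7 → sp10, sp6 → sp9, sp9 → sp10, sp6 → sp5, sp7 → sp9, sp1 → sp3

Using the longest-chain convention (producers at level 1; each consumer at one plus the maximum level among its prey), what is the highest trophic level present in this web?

6

Producers (level 1): sp6, sp7.
sp6 → sp9 → sp2 → sp1 → sp3 → sp4 gives sp4 level 6.
No species has a prey at level 6, so no species reaches level 7.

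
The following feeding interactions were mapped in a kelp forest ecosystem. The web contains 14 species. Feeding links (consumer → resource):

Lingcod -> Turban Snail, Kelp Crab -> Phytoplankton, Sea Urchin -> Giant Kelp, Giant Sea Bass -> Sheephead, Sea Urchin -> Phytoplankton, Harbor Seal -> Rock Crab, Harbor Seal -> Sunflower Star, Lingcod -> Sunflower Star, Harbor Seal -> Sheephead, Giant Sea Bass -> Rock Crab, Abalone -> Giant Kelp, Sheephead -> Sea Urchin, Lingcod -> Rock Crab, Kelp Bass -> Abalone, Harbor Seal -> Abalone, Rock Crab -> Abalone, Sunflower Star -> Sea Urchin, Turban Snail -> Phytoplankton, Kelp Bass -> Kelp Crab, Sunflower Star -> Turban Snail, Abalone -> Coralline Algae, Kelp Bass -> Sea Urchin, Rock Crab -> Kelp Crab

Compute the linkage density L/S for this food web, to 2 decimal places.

L/S = 1.64

There are L = 23 links among S = 14 species.
L/S = 23/14 = 1.6429 ≈ 1.64.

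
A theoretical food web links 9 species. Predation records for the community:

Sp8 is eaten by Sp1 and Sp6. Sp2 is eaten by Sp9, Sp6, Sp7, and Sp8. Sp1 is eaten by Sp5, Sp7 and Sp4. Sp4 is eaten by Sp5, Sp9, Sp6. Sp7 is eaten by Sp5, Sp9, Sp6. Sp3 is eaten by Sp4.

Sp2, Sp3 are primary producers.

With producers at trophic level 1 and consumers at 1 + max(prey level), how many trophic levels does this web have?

Producers (level 1): Sp2, Sp3.
Sp2 → Sp8 → Sp1 → Sp7 → Sp6 gives Sp6 level 5.
No species has a prey at level 5, so no species reaches level 6.

5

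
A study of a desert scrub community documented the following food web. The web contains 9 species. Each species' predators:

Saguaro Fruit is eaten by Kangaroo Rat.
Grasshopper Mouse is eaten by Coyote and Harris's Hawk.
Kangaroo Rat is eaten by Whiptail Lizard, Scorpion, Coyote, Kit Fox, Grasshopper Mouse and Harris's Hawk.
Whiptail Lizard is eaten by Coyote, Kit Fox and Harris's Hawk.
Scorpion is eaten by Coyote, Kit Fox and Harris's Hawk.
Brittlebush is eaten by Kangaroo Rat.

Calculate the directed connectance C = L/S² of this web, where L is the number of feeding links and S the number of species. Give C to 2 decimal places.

C = 0.20

The web has S = 9 species and L = 16 feeding links.
C = L / S² = 16 / 81 = 0.1975 ≈ 0.20.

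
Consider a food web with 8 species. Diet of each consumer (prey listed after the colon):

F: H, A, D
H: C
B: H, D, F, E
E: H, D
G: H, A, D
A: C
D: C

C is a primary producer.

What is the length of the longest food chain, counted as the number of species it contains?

One longest chain: C → H → F → B.
It has 4 species and 3 links.

4 species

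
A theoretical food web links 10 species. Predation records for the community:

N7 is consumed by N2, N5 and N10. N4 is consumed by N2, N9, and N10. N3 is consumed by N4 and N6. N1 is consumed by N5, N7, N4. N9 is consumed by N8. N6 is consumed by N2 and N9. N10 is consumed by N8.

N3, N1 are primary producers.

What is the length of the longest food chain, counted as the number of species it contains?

One longest chain: N3 → N6 → N9 → N8.
It has 4 species and 3 links.

4 species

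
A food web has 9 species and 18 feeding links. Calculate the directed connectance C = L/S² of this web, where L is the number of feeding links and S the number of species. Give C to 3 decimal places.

C = 0.222

The web has S = 9 species and L = 18 feeding links.
C = L / S² = 18 / 81 = 0.2222 ≈ 0.222.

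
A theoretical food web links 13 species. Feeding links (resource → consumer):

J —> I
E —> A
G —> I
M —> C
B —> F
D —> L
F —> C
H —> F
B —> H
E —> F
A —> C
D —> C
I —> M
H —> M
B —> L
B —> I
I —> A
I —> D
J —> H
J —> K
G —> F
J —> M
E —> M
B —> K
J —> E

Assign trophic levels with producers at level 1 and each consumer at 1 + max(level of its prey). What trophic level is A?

B is a producer → level 1.
I eats B (level 1); other prey at levels: J 1, G 1 → level 2.
A eats I (level 2); other prey at levels: E 2 → level 3.

Trophic level 3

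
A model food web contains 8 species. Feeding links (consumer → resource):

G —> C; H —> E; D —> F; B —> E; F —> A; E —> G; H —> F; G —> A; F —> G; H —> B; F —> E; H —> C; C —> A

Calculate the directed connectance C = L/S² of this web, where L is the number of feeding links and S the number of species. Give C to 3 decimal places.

C = 0.203

The web has S = 8 species and L = 13 feeding links.
C = L / S² = 13 / 64 = 0.2031 ≈ 0.203.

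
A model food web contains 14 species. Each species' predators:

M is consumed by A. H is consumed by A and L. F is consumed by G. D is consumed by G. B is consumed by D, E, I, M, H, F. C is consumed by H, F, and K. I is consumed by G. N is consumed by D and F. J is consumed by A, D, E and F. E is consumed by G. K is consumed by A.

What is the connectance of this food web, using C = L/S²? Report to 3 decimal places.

C = 0.117

The web has S = 14 species and L = 23 feeding links.
C = L / S² = 23 / 196 = 0.1173 ≈ 0.117.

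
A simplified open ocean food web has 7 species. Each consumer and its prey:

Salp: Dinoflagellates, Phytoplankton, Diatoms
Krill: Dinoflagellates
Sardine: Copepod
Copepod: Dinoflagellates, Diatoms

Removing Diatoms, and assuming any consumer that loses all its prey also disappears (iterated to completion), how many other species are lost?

0

Remove Diatoms.
Every predator of it retains at least one other prey: Salp still has Dinoflagellates, Phytoplankton; Copepod still has Dinoflagellates.
No consumer loses all prey, so no secondary extinctions occur.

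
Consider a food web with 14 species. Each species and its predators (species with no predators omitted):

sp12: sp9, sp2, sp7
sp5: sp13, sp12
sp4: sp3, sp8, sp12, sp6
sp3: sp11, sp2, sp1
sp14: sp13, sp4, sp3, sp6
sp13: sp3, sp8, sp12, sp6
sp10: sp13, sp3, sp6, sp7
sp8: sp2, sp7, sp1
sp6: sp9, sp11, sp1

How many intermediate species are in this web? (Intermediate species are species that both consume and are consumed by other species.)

Intermediate species (has both prey and predators): sp13, sp4, sp3, sp8, sp12, sp6.
Count: 6.

6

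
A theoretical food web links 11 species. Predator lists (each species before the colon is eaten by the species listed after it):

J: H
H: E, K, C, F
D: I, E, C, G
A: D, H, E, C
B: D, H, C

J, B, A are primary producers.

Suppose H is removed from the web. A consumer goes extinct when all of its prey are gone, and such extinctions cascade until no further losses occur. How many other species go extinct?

Remove H.
Round 1: K (all prey gone), F (all prey gone) → extinct.
No further losses. Total secondary extinctions: 2.

2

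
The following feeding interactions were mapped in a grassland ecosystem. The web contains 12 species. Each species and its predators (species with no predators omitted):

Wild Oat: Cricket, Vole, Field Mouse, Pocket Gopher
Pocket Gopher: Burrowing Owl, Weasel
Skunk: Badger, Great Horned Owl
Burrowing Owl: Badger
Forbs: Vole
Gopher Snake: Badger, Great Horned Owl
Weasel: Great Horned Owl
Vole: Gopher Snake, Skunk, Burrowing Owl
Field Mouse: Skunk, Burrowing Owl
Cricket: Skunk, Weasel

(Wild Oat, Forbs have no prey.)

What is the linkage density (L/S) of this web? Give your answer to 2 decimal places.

L/S = 1.67

There are L = 20 links among S = 12 species.
L/S = 20/12 = 1.6667 ≈ 1.67.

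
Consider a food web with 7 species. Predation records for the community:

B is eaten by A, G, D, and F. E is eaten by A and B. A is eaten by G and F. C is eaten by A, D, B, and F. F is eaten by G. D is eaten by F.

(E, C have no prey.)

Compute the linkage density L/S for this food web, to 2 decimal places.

L/S = 2.00

There are L = 14 links among S = 7 species.
L/S = 14/7 = 2.0000 ≈ 2.00.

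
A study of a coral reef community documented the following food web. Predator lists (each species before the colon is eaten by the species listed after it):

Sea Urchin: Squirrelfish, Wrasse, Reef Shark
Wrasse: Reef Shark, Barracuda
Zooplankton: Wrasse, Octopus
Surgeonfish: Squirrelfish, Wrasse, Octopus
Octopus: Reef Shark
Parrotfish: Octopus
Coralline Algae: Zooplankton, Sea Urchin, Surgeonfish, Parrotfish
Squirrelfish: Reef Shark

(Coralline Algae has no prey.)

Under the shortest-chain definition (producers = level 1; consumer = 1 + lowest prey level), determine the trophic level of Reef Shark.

Coralline Algae is a producer → level 1.
Sea Urchin eats Coralline Algae → level 2.
Reef Shark eats Sea Urchin → level 3.
No prey of Reef Shark is below level 2, so 3 is the minimum.

Trophic level 3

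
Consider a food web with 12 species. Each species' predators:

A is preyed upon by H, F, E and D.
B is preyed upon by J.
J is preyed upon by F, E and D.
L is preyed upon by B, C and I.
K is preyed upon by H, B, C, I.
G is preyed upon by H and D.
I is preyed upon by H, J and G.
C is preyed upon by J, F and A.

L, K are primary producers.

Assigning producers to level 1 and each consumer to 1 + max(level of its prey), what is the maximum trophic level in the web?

Producers (level 1): L, K.
L → C → A → D gives D level 4.
No species has a prey at level 4, so no species reaches level 5.

4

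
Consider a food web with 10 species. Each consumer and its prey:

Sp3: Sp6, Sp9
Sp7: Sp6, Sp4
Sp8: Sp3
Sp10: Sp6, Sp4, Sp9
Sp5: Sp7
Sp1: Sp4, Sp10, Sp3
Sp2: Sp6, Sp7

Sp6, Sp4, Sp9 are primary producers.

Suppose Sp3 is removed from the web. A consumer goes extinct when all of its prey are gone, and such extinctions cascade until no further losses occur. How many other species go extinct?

Remove Sp3.
Round 1: Sp8 (all prey gone) → extinct.
No further losses. Total secondary extinctions: 1.

1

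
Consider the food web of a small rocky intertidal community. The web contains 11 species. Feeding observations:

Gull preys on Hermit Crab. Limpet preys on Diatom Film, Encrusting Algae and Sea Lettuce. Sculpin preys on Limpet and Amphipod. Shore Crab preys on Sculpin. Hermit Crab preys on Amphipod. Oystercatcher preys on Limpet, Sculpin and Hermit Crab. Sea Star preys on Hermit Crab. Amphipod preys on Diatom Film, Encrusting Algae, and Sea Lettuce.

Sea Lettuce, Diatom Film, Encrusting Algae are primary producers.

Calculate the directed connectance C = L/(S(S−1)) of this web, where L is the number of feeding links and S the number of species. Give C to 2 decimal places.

C = 0.14

The web has S = 11 species and L = 15 feeding links.
C = L / (S(S−1)) = 15 / 110 = 0.1364 ≈ 0.14.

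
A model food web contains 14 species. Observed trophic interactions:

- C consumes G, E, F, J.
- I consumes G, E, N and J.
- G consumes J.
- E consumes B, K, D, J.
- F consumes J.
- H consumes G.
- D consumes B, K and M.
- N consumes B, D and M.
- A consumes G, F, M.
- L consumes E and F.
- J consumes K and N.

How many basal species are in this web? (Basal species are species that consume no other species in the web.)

3

Basal species (no prey listed): B, K, M.
Count: 3.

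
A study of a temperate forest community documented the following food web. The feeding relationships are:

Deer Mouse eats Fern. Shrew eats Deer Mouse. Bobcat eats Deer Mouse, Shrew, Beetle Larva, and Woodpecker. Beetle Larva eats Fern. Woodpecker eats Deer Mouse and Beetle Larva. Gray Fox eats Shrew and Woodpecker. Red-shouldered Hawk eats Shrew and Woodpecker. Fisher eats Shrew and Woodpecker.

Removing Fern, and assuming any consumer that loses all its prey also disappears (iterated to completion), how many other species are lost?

8

Remove Fern.
Round 1: Deer Mouse (all prey gone), Beetle Larva (all prey gone) → extinct.
Round 2: Shrew (all prey gone), Woodpecker (all prey gone) → extinct.
Round 3: Fisher (all prey gone), Red-shouldered Hawk (all prey gone), Gray Fox (all prey gone), Bobcat (all prey gone) → extinct.
No further losses. Total secondary extinctions: 8.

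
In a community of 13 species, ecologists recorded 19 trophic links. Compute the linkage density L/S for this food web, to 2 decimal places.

L/S = 1.46

There are L = 19 links among S = 13 species.
L/S = 19/13 = 1.4615 ≈ 1.46.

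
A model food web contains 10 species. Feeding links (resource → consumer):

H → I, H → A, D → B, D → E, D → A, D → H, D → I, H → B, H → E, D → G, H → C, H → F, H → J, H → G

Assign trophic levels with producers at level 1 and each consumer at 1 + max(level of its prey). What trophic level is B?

Trophic level 3

D is a producer → level 1.
H eats D → level 2.
B eats H (level 2); other prey at levels: D 1 → level 3.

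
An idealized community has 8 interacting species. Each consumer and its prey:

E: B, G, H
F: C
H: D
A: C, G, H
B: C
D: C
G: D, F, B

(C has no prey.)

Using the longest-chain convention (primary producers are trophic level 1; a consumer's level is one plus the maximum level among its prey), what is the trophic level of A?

Trophic level 4

C is a producer → level 1.
D eats C → level 2.
G eats D (level 2); other prey at levels: F 2, B 2 → level 3.
A eats G (level 3); other prey at levels: C 1, H 3 → level 4.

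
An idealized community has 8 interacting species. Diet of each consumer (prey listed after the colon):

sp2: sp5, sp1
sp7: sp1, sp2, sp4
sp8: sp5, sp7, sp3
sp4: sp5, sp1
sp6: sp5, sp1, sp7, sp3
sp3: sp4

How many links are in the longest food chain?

3 links

One longest chain: sp5 → sp2 → sp7 → sp6.
It has 4 species and 3 links.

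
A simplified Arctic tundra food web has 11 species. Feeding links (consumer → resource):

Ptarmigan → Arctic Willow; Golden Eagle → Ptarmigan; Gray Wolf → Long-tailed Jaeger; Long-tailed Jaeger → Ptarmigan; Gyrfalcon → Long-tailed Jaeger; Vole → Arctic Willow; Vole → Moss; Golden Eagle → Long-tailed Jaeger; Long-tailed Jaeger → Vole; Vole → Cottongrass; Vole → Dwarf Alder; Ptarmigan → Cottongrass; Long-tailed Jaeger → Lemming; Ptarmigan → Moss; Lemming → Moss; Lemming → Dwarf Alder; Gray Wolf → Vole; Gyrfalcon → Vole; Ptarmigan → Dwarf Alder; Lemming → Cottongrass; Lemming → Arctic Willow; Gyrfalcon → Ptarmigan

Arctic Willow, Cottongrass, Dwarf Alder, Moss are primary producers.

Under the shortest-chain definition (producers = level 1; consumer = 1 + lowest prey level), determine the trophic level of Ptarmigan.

Trophic level 2

Arctic Willow is a producer → level 1.
Ptarmigan eats Arctic Willow → level 2.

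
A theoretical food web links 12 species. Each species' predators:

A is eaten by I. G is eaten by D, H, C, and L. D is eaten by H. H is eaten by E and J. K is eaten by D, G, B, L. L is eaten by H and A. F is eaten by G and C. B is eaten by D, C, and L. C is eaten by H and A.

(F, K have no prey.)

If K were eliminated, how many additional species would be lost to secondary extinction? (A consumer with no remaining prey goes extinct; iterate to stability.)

Remove K.
Round 1: B (all prey gone) → extinct.
No further losses. Total secondary extinctions: 1.

1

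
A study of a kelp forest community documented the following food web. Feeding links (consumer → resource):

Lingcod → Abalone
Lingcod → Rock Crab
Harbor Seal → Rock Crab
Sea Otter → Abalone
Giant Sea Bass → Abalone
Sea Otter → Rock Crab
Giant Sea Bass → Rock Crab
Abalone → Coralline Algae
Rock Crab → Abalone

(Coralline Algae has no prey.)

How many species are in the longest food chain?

4 species

One longest chain: Coralline Algae → Abalone → Rock Crab → Harbor Seal.
It has 4 species and 3 links.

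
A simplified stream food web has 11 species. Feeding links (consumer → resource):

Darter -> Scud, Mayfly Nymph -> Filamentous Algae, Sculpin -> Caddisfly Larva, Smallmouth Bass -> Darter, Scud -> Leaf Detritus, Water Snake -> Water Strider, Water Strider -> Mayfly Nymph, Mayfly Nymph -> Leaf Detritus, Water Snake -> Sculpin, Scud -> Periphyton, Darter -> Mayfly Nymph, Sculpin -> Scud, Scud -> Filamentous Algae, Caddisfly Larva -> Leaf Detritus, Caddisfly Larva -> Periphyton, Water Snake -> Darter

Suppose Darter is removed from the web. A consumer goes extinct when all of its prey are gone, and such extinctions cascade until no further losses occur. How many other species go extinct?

Remove Darter.
Round 1: Smallmouth Bass (all prey gone) → extinct.
No further losses. Total secondary extinctions: 1.

1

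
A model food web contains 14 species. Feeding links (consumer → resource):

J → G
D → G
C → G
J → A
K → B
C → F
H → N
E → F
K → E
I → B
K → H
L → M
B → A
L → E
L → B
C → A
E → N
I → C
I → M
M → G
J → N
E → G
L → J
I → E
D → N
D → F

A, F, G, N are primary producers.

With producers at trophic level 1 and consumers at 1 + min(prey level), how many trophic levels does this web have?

3

Producers (level 1): A, F, G, N.
Following each consumer down to its lowest-level prey: A → B → L (levels 1 through 3).
All prey of L (B 2, M 2, J 2, E 2) are at level 2 or above, so L is at level 1 + 2 = 3.
Every consumer has at least one prey at level 2 or below, so none exceeds level 3.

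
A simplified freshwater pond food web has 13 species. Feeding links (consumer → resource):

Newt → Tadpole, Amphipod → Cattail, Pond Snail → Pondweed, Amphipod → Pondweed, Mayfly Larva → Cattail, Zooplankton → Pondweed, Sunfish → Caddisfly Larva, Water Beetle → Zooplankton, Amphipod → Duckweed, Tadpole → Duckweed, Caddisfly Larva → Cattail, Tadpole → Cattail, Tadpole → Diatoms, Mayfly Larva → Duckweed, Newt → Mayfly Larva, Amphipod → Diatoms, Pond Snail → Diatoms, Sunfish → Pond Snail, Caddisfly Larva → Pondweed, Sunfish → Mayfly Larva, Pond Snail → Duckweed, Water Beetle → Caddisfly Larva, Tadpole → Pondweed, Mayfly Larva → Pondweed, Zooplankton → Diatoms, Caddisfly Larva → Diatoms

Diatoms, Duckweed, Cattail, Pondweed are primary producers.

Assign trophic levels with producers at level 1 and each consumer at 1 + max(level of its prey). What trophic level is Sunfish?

Diatoms is a producer → level 1.
Pond Snail eats Diatoms (level 1); other prey at levels: Duckweed 1, Pondweed 1 → level 2.
Sunfish eats Pond Snail (level 2); other prey at levels: Caddisfly Larva 2, Mayfly Larva 2 → level 3.

Trophic level 3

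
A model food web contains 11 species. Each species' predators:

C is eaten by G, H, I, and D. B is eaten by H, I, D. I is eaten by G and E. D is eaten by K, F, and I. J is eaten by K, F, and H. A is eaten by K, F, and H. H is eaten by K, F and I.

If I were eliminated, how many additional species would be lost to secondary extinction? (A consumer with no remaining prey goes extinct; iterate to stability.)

1

Remove I.
Round 1: E (all prey gone) → extinct.
No further losses. Total secondary extinctions: 1.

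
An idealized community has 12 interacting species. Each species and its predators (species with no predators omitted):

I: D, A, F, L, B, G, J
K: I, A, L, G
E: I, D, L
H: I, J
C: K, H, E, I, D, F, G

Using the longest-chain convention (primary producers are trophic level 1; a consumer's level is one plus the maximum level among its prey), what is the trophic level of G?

C is a producer → level 1.
K eats C → level 2.
I eats K (level 2); other prey at levels: C 1, H 2, E 2 → level 3.
G eats I (level 3); other prey at levels: C 1, K 2 → level 4.

Trophic level 4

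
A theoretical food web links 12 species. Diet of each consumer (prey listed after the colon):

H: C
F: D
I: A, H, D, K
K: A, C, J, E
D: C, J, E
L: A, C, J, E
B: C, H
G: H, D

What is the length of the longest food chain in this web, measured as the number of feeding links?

2 links

One longest chain: C → H → B.
It has 3 species and 2 links.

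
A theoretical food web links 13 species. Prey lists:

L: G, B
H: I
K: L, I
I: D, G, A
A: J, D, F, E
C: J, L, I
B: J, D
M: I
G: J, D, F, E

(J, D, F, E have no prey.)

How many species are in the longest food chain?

One longest chain: J → G → I → M.
It has 4 species and 3 links.

4 species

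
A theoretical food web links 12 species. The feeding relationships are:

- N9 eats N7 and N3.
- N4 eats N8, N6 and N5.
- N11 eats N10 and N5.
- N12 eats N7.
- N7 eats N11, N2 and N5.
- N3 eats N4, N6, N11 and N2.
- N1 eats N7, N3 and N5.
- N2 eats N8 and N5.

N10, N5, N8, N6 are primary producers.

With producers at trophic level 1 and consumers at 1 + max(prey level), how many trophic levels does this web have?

Producers (level 1): N10, N5, N8, N6.
N5 → N4 → N3 → N9 gives N9 level 4.
No species has a prey at level 4, so no species reaches level 5.

4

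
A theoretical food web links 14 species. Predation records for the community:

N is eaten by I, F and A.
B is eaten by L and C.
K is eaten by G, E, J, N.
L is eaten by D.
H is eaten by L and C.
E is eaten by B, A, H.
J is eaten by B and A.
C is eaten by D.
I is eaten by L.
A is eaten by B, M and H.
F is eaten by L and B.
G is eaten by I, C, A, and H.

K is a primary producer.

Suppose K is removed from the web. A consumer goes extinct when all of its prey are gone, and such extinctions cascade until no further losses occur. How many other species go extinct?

13

Remove K.
Round 1: E (all prey gone), J (all prey gone), G (all prey gone), N (all prey gone) → extinct.
Round 2: I (all prey gone), F (all prey gone), A (all prey gone) → extinct.
Round 3: B (all prey gone), M (all prey gone), H (all prey gone) → extinct.
Round 4: C (all prey gone), L (all prey gone) → extinct.
Round 5: D (all prey gone) → extinct.
No further losses. Total secondary extinctions: 13.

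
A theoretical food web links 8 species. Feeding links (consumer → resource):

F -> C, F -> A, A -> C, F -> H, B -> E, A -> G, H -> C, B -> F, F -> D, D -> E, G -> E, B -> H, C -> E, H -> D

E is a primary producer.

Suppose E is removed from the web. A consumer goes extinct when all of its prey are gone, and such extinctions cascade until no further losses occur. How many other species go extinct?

7

Remove E.
Round 1: D (all prey gone), G (all prey gone), C (all prey gone) → extinct.
Round 2: A (all prey gone), H (all prey gone) → extinct.
Round 3: F (all prey gone) → extinct.
Round 4: B (all prey gone) → extinct.
No further losses. Total secondary extinctions: 7.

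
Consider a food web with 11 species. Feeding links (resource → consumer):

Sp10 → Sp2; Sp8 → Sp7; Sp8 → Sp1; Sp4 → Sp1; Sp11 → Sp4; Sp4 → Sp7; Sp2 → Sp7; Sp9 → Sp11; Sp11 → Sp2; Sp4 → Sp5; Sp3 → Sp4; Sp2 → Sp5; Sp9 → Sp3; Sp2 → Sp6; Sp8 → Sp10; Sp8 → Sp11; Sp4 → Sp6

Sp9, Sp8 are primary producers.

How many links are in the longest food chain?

One longest chain: Sp9 → Sp3 → Sp4 → Sp5.
It has 4 species and 3 links.

3 links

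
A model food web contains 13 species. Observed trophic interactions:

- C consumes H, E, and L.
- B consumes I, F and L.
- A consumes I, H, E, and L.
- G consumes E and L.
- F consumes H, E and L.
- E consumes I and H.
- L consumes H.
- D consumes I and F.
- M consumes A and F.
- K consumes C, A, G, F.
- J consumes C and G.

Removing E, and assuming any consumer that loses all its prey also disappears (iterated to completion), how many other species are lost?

0

Remove E.
Every predator of it retains at least one other prey: F still has H, L; A still has I, H, L; G still has L; C still has H, L.
No consumer loses all prey, so no secondary extinctions occur.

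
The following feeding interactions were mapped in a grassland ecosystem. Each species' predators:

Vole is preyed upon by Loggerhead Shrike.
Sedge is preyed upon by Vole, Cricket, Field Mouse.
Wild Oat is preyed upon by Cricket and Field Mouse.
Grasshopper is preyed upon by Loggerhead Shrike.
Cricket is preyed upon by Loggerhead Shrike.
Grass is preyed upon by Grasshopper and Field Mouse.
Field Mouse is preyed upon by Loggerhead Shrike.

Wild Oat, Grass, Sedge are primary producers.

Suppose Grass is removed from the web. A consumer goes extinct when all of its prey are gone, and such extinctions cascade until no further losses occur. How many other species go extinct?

Remove Grass.
Round 1: Grasshopper (all prey gone) → extinct.
No further losses. Total secondary extinctions: 1.

1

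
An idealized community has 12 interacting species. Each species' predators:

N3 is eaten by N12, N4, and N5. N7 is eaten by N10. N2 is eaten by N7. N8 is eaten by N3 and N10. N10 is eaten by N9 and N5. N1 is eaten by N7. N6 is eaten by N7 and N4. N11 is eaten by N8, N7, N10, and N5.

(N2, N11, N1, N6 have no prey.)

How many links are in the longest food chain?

3 links

One longest chain: N2 → N7 → N10 → N5.
It has 4 species and 3 links.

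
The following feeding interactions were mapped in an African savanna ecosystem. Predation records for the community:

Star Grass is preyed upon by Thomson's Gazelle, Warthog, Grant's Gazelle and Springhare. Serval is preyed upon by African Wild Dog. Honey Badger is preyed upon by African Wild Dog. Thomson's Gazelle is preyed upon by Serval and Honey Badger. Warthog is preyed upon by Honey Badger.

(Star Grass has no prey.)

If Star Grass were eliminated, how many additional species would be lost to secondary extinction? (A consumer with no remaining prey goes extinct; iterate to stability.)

7

Remove Star Grass.
Round 1: Grant's Gazelle (all prey gone), Thomson's Gazelle (all prey gone), Warthog (all prey gone), Springhare (all prey gone) → extinct.
Round 2: Honey Badger (all prey gone), Serval (all prey gone) → extinct.
Round 3: African Wild Dog (all prey gone) → extinct.
No further losses. Total secondary extinctions: 7.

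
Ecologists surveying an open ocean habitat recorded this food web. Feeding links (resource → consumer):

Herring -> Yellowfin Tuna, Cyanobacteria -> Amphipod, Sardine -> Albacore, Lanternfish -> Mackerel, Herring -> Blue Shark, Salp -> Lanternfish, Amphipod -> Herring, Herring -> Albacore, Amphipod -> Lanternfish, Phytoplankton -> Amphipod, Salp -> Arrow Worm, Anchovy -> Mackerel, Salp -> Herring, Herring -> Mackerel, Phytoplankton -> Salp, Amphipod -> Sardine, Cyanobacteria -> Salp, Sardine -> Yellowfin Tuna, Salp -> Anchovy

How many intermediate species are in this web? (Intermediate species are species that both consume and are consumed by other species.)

Intermediate species (has both prey and predators): Salp, Amphipod, Anchovy, Lanternfish, Herring, Sardine.
Count: 6.

6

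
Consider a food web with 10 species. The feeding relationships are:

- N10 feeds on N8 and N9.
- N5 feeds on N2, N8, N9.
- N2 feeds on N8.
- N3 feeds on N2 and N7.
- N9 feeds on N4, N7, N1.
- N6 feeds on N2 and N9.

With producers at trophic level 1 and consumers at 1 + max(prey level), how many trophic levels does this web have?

Producers (level 1): N8, N4, N7, N1.
N8 → N2 → N3 gives N3 level 3.
No species has a prey at level 3, so no species reaches level 4.

3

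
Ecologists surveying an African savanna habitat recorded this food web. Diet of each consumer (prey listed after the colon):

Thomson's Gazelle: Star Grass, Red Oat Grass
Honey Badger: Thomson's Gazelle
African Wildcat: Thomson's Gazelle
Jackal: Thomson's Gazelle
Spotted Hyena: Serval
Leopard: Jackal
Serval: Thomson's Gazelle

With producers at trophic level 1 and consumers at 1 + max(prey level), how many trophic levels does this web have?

4

Producers (level 1): Star Grass, Red Oat Grass.
Star Grass → Thomson's Gazelle → Jackal → Leopard gives Leopard level 4.
No species has a prey at level 4, so no species reaches level 5.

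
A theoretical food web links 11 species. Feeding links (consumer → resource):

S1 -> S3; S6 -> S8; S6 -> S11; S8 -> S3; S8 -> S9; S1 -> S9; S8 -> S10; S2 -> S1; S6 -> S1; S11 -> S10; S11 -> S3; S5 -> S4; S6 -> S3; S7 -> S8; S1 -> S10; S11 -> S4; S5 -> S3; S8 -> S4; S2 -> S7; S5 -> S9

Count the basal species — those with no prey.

Basal species (no prey listed): S9, S3, S10, S4.
Count: 4.

4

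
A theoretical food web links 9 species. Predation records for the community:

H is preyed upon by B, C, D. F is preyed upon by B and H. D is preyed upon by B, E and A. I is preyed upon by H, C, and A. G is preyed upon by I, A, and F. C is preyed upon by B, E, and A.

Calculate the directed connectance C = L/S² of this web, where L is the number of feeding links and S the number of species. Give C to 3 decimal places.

The web has S = 9 species and L = 17 feeding links.
C = L / S² = 17 / 81 = 0.2099 ≈ 0.210.

C = 0.210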